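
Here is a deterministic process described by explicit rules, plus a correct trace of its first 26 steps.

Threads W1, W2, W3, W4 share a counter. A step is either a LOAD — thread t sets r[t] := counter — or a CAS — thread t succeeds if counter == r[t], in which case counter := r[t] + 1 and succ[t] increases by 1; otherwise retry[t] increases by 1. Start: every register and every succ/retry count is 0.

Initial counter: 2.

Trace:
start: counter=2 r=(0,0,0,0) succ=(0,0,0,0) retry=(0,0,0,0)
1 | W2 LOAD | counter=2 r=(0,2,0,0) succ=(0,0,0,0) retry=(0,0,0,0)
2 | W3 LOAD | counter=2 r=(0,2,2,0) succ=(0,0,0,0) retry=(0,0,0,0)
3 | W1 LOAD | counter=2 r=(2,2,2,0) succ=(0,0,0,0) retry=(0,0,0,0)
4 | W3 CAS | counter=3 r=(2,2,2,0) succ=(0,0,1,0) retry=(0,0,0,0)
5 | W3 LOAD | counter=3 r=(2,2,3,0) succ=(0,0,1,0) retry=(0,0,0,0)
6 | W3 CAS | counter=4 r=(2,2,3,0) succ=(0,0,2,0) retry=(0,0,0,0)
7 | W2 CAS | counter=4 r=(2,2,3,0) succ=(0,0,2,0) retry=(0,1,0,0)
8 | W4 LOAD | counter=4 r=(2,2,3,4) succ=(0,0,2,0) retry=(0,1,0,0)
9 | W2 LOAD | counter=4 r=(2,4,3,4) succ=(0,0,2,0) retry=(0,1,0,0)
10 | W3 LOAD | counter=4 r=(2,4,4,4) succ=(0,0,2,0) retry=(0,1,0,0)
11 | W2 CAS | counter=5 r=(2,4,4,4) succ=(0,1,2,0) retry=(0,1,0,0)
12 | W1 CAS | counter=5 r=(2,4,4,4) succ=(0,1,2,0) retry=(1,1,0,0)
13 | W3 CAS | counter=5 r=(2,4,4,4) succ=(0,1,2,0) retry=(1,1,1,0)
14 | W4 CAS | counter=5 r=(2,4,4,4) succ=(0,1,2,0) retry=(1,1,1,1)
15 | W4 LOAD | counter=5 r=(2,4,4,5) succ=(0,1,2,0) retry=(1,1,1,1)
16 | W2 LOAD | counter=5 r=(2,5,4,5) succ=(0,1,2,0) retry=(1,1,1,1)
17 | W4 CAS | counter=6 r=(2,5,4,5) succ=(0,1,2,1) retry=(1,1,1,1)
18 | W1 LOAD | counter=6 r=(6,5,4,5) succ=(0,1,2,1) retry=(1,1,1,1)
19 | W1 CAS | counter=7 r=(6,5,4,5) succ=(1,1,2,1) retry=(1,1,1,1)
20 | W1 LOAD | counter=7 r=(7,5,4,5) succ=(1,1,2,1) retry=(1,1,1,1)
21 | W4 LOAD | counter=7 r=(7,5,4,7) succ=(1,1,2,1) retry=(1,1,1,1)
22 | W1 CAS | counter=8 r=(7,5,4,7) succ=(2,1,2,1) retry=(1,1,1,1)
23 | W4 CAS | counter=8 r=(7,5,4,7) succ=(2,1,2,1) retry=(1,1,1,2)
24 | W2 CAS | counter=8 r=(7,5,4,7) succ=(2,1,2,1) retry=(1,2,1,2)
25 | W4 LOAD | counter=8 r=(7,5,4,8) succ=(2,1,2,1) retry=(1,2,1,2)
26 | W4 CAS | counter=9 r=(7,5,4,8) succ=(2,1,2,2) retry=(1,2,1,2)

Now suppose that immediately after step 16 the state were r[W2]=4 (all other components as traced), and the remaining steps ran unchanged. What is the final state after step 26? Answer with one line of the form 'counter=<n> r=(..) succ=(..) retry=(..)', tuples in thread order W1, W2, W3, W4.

state after step 16 := counter=5 r=(2,4,4,5) succ=(0,1,2,0) retry=(1,1,1,1)
17 | W4 CAS | counter=6 r=(2,4,4,5) succ=(0,1,2,1) retry=(1,1,1,1)
18 | W1 LOAD | counter=6 r=(6,4,4,5) succ=(0,1,2,1) retry=(1,1,1,1)
19 | W1 CAS | counter=7 r=(6,4,4,5) succ=(1,1,2,1) retry=(1,1,1,1)
20 | W1 LOAD | counter=7 r=(7,4,4,5) succ=(1,1,2,1) retry=(1,1,1,1)
21 | W4 LOAD | counter=7 r=(7,4,4,7) succ=(1,1,2,1) retry=(1,1,1,1)
22 | W1 CAS | counter=8 r=(7,4,4,7) succ=(2,1,2,1) retry=(1,1,1,1)
23 | W4 CAS | counter=8 r=(7,4,4,7) succ=(2,1,2,1) retry=(1,1,1,2)
24 | W2 CAS | counter=8 r=(7,4,4,7) succ=(2,1,2,1) retry=(1,2,1,2)
25 | W4 LOAD | counter=8 r=(7,4,4,8) succ=(2,1,2,1) retry=(1,2,1,2)
26 | W4 CAS | counter=9 r=(7,4,4,8) succ=(2,1,2,2) retry=(1,2,1,2)

counter=9 r=(7,4,4,8) succ=(2,1,2,2) retry=(1,2,1,2)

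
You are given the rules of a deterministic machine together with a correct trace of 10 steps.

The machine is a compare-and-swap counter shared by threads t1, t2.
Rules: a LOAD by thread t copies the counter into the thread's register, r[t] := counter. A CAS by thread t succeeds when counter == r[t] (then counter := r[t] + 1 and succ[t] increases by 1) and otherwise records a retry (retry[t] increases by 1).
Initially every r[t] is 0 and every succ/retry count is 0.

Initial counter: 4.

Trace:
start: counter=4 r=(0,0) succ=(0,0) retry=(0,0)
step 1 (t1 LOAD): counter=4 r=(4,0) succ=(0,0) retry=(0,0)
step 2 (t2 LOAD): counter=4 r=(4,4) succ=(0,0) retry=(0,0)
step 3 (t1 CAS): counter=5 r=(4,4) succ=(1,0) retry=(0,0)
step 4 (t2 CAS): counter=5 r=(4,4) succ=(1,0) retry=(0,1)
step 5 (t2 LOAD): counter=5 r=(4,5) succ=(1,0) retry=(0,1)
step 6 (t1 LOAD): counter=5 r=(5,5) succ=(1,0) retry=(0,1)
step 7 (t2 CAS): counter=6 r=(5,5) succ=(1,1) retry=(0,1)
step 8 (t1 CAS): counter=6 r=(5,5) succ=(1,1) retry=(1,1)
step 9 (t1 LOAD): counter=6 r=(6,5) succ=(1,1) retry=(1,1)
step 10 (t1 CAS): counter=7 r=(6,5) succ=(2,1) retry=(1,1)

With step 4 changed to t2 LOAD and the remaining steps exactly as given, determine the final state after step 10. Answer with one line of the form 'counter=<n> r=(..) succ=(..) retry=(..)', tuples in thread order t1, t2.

counter=7 r=(6,5) succ=(2,1) retry=(1,0)

(re-executing from step 4 with the substitution; state before step 4: counter=5 r=(4,4) succ=(1,0) retry=(0,0))
step 4 (t2 LOAD): counter=5 r=(4,5) succ=(1,0) retry=(0,0)
step 5 (t2 LOAD): counter=5 r=(4,5) succ=(1,0) retry=(0,0)
step 6 (t1 LOAD): counter=5 r=(5,5) succ=(1,0) retry=(0,0)
step 7 (t2 CAS): counter=6 r=(5,5) succ=(1,1) retry=(0,0)
step 8 (t1 CAS): counter=6 r=(5,5) succ=(1,1) retry=(1,0)
step 9 (t1 LOAD): counter=6 r=(6,5) succ=(1,1) retry=(1,0)
step 10 (t1 CAS): counter=7 r=(6,5) succ=(2,1) retry=(1,0)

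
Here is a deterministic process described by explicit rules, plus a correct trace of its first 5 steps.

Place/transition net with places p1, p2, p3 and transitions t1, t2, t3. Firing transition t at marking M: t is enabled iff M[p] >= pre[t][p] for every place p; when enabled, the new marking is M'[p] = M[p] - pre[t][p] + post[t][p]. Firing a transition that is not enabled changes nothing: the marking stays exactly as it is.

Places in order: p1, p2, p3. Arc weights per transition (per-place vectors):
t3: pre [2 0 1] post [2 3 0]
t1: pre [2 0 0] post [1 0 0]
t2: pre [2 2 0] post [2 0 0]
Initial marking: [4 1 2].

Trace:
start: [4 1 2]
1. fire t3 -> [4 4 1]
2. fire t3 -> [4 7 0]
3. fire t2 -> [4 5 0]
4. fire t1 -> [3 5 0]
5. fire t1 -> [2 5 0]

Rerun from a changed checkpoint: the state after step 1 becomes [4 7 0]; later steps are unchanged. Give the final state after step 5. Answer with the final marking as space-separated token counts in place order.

2 5 0

state after step 1 := [4 7 0]
2. fire t3 -> [4 7 0]
3. fire t2 -> [4 5 0]
4. fire t1 -> [3 5 0]
5. fire t1 -> [2 5 0]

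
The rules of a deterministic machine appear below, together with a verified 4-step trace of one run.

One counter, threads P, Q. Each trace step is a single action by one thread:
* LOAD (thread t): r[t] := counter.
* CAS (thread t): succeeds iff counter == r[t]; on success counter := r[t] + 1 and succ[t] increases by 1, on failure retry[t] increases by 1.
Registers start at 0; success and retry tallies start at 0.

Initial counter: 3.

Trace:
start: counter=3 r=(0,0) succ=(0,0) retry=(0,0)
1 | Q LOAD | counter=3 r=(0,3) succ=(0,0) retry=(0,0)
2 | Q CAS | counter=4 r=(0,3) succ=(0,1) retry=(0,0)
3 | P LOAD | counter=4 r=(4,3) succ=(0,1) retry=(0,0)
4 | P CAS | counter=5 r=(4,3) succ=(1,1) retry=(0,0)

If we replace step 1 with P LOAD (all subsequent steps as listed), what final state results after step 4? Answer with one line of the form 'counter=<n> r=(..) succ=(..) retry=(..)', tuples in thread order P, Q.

counter=4 r=(3,0) succ=(1,0) retry=(0,1)

(re-executing from step 1 with the substitution; state before step 1: counter=3 r=(0,0) succ=(0,0) retry=(0,0))
1 | P LOAD | counter=3 r=(3,0) succ=(0,0) retry=(0,0)
2 | Q CAS | counter=3 r=(3,0) succ=(0,0) retry=(0,1)
3 | P LOAD | counter=3 r=(3,0) succ=(0,0) retry=(0,1)
4 | P CAS | counter=4 r=(3,0) succ=(1,0) retry=(0,1)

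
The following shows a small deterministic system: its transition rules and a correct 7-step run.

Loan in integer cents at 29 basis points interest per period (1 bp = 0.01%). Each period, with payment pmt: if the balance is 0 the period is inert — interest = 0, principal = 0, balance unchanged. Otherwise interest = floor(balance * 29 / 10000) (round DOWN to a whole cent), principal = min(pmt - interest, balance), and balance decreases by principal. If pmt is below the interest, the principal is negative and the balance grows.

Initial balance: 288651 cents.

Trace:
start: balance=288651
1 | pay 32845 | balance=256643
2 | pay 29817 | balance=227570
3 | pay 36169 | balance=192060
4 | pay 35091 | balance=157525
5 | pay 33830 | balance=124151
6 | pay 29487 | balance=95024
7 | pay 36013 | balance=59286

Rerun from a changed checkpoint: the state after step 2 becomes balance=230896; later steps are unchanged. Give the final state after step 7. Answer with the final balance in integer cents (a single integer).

state after step 2 := balance=230896
3 | pay 36169 | balance=195396
4 | pay 35091 | balance=160871
5 | pay 33830 | balance=127507
6 | pay 29487 | balance=98389
7 | pay 36013 | balance=62661

62661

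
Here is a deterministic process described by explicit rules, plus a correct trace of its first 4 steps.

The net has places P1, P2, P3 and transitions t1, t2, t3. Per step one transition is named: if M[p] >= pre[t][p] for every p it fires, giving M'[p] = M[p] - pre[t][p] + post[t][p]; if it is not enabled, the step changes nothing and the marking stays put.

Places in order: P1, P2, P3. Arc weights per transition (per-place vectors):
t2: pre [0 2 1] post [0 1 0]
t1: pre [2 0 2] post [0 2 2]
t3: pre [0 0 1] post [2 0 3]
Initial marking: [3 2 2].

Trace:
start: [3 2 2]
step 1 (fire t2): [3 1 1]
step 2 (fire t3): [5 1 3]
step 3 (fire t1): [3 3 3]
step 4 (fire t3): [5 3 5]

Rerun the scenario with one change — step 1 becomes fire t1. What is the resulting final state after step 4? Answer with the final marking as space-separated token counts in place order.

3 6 6

(re-executing from step 1 with the substitution; state before step 1: [3 2 2])
step 1 (fire t1): [1 4 2]
step 2 (fire t3): [3 4 4]
step 3 (fire t1): [1 6 4]
step 4 (fire t3): [3 6 6]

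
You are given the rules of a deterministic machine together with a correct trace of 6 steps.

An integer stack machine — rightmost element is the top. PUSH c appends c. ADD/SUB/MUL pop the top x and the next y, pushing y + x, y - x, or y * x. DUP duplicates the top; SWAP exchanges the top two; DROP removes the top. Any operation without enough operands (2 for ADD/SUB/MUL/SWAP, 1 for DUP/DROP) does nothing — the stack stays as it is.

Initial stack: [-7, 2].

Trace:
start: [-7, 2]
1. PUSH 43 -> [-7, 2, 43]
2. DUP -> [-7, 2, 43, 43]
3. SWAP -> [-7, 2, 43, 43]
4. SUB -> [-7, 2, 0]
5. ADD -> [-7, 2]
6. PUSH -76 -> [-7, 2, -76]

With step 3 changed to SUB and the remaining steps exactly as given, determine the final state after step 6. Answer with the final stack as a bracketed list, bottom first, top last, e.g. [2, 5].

(re-executing from step 3 with the substitution; state before step 3: [-7, 2, 43, 43])
3. SUB -> [-7, 2, 0]
4. SUB -> [-7, 2]
5. ADD -> [-5]
6. PUSH -76 -> [-5, -76]

[-5, -76]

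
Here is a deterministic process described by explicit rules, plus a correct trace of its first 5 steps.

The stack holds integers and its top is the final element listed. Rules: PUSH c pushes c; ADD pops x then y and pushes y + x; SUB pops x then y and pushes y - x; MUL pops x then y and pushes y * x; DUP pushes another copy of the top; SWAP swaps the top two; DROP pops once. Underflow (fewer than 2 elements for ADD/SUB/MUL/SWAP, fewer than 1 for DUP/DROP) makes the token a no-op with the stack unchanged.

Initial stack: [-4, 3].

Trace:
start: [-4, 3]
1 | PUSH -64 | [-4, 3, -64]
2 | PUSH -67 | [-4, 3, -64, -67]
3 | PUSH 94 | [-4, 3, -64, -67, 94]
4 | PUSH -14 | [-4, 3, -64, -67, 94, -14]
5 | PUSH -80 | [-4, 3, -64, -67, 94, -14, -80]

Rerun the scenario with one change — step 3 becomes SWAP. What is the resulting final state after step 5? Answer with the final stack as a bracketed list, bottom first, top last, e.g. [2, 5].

[-4, 3, -67, -64, -14, -80]

(re-executing from step 3 with the substitution; state before step 3: [-4, 3, -64, -67])
3 | SWAP | [-4, 3, -67, -64]
4 | PUSH -14 | [-4, 3, -67, -64, -14]
5 | PUSH -80 | [-4, 3, -67, -64, -14, -80]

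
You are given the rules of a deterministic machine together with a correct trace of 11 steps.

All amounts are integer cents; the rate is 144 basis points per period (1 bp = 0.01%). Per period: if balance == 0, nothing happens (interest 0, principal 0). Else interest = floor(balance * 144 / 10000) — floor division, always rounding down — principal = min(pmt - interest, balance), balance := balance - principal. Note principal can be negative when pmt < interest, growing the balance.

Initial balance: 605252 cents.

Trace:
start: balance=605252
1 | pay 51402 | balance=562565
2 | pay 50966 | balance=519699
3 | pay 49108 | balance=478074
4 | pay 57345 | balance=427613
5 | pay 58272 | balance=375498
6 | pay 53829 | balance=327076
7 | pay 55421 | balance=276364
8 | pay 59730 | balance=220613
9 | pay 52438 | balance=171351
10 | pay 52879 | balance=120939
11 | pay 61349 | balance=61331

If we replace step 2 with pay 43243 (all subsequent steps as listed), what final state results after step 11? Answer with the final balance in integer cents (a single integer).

70117

(re-executing from step 2 with the substitution; state before step 2: balance=562565)
2 | pay 43243 | balance=527422
3 | pay 49108 | balance=485908
4 | pay 57345 | balance=435560
5 | pay 58272 | balance=383560
6 | pay 53829 | balance=335254
7 | pay 55421 | balance=284660
8 | pay 59730 | balance=229029
9 | pay 52438 | balance=179889
10 | pay 52879 | balance=129600
11 | pay 61349 | balance=70117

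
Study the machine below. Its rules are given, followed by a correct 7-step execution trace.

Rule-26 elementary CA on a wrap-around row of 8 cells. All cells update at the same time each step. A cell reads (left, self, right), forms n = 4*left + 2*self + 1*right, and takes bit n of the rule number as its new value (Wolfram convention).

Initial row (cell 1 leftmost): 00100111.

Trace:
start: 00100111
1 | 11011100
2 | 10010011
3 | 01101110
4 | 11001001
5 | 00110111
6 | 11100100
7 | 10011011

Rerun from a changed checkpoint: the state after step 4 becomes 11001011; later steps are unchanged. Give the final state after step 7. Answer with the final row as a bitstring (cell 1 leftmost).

01001000

state after step 4 := 11001011
5 | 00110010
6 | 01101101
7 | 01001000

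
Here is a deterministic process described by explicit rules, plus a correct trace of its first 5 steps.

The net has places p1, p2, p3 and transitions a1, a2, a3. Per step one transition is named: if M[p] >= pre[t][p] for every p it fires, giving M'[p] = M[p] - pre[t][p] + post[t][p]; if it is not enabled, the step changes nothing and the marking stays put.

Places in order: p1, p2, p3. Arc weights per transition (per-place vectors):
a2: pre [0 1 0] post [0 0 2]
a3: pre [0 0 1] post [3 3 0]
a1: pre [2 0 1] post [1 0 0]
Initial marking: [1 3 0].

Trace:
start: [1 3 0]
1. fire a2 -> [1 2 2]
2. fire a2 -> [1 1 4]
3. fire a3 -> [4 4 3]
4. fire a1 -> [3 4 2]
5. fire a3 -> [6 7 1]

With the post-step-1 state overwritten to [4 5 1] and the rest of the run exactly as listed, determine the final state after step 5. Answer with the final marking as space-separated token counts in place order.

9 10 0

state after step 1 := [4 5 1]
2. fire a2 -> [4 4 3]
3. fire a3 -> [7 7 2]
4. fire a1 -> [6 7 1]
5. fire a3 -> [9 10 0]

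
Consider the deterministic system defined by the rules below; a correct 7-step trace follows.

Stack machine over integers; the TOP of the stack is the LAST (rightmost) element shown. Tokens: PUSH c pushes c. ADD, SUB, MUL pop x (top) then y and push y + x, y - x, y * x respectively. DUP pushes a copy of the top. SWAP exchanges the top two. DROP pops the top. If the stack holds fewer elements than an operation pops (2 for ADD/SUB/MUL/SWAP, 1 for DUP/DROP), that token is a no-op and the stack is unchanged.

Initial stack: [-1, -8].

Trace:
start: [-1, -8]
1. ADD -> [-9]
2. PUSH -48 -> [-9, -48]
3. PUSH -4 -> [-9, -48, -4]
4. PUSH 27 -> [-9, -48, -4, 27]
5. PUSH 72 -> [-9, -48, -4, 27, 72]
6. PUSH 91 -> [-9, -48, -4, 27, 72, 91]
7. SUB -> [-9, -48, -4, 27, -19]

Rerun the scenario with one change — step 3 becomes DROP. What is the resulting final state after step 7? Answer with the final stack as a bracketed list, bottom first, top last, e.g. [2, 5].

[-9, 27, -19]

(re-executing from step 3 with the substitution; state before step 3: [-9, -48])
3. DROP -> [-9]
4. PUSH 27 -> [-9, 27]
5. PUSH 72 -> [-9, 27, 72]
6. PUSH 91 -> [-9, 27, 72, 91]
7. SUB -> [-9, 27, -19]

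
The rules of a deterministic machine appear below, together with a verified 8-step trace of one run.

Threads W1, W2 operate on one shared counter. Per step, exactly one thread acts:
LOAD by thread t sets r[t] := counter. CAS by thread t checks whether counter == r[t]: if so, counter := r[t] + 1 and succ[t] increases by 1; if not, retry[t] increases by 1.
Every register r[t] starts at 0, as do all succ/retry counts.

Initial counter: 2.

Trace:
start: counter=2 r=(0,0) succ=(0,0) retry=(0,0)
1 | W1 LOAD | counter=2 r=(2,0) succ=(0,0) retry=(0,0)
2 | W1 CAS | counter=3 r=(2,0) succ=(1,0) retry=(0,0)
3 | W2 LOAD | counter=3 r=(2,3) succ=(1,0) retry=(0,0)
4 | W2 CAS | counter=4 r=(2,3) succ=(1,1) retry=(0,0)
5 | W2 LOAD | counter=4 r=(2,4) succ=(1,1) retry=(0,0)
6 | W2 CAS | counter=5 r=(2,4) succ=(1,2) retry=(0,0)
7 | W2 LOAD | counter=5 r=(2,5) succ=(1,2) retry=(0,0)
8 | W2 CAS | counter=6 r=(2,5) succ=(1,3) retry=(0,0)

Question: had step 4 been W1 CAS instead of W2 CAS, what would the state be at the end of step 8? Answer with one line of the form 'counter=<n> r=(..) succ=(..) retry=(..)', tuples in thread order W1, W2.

(re-executing from step 4 with the substitution; state before step 4: counter=3 r=(2,3) succ=(1,0) retry=(0,0))
4 | W1 CAS | counter=3 r=(2,3) succ=(1,0) retry=(1,0)
5 | W2 LOAD | counter=3 r=(2,3) succ=(1,0) retry=(1,0)
6 | W2 CAS | counter=4 r=(2,3) succ=(1,1) retry=(1,0)
7 | W2 LOAD | counter=4 r=(2,4) succ=(1,1) retry=(1,0)
8 | W2 CAS | counter=5 r=(2,4) succ=(1,2) retry=(1,0)

counter=5 r=(2,4) succ=(1,2) retry=(1,0)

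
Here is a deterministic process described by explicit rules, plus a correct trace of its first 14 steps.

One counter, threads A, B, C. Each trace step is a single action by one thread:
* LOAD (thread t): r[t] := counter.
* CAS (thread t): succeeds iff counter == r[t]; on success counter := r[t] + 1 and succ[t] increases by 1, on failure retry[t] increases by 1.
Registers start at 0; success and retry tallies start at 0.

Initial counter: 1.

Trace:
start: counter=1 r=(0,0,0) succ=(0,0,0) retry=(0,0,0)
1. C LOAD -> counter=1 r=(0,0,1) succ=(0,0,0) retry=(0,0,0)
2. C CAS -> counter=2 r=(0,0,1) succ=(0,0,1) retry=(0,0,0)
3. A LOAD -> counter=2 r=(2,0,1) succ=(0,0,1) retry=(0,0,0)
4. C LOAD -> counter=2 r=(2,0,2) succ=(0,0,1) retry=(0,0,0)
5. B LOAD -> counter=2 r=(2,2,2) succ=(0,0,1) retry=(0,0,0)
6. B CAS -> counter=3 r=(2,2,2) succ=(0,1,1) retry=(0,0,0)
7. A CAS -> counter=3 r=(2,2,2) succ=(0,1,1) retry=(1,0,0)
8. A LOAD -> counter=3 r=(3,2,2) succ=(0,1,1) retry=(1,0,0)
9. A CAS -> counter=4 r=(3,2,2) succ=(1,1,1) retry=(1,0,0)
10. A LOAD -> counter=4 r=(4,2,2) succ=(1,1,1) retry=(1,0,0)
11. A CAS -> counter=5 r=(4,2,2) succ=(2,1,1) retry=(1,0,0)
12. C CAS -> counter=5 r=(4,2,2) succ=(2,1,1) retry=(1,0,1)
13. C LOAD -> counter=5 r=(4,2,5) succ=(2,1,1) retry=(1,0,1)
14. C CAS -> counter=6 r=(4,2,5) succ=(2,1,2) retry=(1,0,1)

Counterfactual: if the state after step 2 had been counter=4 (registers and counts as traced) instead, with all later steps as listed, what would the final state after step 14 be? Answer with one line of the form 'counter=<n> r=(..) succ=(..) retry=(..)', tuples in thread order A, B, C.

counter=8 r=(6,4,7) succ=(2,1,2) retry=(1,0,1)

state after step 2 := counter=4 r=(0,0,1) succ=(0,0,1) retry=(0,0,0)
3. A LOAD -> counter=4 r=(4,0,1) succ=(0,0,1) retry=(0,0,0)
4. C LOAD -> counter=4 r=(4,0,4) succ=(0,0,1) retry=(0,0,0)
5. B LOAD -> counter=4 r=(4,4,4) succ=(0,0,1) retry=(0,0,0)
6. B CAS -> counter=5 r=(4,4,4) succ=(0,1,1) retry=(0,0,0)
7. A CAS -> counter=5 r=(4,4,4) succ=(0,1,1) retry=(1,0,0)
8. A LOAD -> counter=5 r=(5,4,4) succ=(0,1,1) retry=(1,0,0)
9. A CAS -> counter=6 r=(5,4,4) succ=(1,1,1) retry=(1,0,0)
10. A LOAD -> counter=6 r=(6,4,4) succ=(1,1,1) retry=(1,0,0)
11. A CAS -> counter=7 r=(6,4,4) succ=(2,1,1) retry=(1,0,0)
12. C CAS -> counter=7 r=(6,4,4) succ=(2,1,1) retry=(1,0,1)
13. C LOAD -> counter=7 r=(6,4,7) succ=(2,1,1) retry=(1,0,1)
14. C CAS -> counter=8 r=(6,4,7) succ=(2,1,2) retry=(1,0,1)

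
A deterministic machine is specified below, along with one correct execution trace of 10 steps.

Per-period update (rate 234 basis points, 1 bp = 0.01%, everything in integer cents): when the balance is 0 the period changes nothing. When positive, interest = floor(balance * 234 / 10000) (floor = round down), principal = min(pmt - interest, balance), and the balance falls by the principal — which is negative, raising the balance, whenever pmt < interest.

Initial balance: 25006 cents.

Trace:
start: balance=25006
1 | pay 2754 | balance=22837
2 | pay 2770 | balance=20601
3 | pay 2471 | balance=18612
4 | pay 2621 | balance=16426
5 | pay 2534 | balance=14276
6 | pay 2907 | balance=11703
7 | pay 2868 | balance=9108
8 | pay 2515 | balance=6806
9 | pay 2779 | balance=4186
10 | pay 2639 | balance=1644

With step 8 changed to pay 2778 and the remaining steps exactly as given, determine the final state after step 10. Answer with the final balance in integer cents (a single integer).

(re-executing from step 8 with the substitution; state before step 8: balance=9108)
8 | pay 2778 | balance=6543
9 | pay 2779 | balance=3917
10 | pay 2639 | balance=1369

1369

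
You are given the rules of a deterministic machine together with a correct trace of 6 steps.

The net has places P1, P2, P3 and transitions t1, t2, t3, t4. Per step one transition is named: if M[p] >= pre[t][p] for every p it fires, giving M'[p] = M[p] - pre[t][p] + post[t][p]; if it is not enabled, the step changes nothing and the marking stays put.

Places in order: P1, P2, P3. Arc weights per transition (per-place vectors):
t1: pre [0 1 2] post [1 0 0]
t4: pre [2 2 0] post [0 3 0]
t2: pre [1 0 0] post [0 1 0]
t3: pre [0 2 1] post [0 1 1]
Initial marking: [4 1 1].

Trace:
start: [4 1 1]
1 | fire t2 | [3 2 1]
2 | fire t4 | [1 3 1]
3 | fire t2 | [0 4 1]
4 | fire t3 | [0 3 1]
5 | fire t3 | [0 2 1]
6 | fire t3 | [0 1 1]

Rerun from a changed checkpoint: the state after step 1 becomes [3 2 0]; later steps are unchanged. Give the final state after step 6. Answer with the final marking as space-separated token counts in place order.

state after step 1 := [3 2 0]
2 | fire t4 | [1 3 0]
3 | fire t2 | [0 4 0]
4 | fire t3 | [0 4 0]
5 | fire t3 | [0 4 0]
6 | fire t3 | [0 4 0]

0 4 0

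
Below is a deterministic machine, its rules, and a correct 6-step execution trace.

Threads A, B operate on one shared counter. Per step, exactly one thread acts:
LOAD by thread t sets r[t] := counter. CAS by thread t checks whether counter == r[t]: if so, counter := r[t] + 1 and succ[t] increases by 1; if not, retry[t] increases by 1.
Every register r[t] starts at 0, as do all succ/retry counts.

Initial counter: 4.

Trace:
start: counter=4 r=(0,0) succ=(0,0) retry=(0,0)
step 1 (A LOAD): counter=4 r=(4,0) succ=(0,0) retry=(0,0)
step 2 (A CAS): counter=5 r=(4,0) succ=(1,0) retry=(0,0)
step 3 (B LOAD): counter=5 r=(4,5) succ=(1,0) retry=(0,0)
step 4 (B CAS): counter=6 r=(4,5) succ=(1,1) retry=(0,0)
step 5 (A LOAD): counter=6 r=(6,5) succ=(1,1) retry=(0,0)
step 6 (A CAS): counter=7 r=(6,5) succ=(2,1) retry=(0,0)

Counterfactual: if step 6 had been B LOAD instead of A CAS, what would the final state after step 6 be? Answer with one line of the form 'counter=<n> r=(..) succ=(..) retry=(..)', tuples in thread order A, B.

(re-executing from step 6 with the substitution; state before step 6: counter=6 r=(6,5) succ=(1,1) retry=(0,0))
step 6 (B LOAD): counter=6 r=(6,6) succ=(1,1) retry=(0,0)

counter=6 r=(6,6) succ=(1,1) retry=(0,0)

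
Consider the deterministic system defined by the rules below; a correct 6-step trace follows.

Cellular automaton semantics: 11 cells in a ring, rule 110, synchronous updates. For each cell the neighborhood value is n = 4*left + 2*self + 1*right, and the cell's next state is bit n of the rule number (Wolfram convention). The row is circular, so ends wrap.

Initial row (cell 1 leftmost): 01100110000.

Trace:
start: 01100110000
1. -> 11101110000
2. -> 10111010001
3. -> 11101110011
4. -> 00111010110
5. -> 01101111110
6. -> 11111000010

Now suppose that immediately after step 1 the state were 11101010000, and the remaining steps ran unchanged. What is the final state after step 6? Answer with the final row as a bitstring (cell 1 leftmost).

11111000010

state after step 1 := 11101010000
2. -> 10111110001
3. -> 11100010011
4. -> 00100110110
5. -> 01101111110
6. -> 11111000010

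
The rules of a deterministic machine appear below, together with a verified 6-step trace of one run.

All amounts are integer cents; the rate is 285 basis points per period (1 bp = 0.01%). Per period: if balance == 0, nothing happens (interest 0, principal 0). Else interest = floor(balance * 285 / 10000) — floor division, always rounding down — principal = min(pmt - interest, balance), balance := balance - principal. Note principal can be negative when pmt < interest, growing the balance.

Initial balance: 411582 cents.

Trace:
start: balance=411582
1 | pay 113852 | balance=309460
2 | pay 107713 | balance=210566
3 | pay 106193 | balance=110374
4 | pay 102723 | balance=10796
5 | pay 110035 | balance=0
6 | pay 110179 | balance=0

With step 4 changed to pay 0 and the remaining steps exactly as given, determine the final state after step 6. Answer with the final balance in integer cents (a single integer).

0

(re-executing from step 4 with the substitution; state before step 4: balance=110374)
4 | pay 0 | balance=113519
5 | pay 110035 | balance=6719
6 | pay 110179 | balance=0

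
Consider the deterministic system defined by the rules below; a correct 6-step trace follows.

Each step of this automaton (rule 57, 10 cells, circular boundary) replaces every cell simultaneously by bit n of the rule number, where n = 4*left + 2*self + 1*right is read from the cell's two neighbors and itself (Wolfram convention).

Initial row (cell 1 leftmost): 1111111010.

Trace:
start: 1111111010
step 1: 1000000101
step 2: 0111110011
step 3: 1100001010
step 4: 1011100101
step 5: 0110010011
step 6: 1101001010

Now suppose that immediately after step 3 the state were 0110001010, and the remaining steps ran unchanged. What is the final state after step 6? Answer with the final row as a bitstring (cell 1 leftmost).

state after step 3 := 0110001010
step 4: 0101100101
step 5: 1011010010
step 6: 0110101001

0110101001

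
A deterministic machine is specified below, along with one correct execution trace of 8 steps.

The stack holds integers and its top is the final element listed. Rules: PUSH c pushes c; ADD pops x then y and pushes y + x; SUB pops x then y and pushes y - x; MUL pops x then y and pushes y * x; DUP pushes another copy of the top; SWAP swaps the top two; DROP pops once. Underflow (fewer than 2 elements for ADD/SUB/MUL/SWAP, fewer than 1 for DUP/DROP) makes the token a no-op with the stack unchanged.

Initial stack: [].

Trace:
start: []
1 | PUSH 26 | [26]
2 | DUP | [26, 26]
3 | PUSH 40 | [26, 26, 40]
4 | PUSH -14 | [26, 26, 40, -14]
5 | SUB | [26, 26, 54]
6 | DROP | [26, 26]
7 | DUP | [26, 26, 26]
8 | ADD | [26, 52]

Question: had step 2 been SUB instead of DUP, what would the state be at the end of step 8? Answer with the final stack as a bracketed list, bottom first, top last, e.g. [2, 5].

[52]

(re-executing from step 2 with the substitution; state before step 2: [26])
2 | SUB | [26]
3 | PUSH 40 | [26, 40]
4 | PUSH -14 | [26, 40, -14]
5 | SUB | [26, 54]
6 | DROP | [26]
7 | DUP | [26, 26]
8 | ADD | [52]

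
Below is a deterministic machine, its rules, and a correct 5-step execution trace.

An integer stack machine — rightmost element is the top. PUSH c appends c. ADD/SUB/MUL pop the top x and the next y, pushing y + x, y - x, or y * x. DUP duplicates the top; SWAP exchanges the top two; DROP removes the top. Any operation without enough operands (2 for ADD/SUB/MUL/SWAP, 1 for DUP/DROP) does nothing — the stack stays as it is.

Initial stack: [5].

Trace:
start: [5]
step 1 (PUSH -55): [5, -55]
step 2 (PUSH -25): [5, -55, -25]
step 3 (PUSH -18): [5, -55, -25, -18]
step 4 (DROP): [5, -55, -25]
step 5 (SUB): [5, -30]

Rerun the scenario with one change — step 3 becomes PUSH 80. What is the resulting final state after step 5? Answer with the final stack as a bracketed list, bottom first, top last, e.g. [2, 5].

(re-executing from step 3 with the substitution; state before step 3: [5, -55, -25])
step 3 (PUSH 80): [5, -55, -25, 80]
step 4 (DROP): [5, -55, -25]
step 5 (SUB): [5, -30]

[5, -30]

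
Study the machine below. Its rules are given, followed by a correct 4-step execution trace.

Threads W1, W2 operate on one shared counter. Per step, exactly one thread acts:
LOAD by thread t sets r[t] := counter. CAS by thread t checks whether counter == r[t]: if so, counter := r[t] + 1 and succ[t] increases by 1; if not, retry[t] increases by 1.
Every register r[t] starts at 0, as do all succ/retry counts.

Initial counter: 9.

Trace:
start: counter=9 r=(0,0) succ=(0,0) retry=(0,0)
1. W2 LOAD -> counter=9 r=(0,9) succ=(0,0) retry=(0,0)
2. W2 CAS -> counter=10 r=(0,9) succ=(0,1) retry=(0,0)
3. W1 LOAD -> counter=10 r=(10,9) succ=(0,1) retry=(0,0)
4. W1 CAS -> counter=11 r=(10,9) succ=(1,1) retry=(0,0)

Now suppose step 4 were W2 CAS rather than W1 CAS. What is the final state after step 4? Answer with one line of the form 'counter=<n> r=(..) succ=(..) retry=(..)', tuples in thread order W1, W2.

(re-executing from step 4 with the substitution; state before step 4: counter=10 r=(10,9) succ=(0,1) retry=(0,0))
4. W2 CAS -> counter=10 r=(10,9) succ=(0,1) retry=(0,1)

counter=10 r=(10,9) succ=(0,1) retry=(0,1)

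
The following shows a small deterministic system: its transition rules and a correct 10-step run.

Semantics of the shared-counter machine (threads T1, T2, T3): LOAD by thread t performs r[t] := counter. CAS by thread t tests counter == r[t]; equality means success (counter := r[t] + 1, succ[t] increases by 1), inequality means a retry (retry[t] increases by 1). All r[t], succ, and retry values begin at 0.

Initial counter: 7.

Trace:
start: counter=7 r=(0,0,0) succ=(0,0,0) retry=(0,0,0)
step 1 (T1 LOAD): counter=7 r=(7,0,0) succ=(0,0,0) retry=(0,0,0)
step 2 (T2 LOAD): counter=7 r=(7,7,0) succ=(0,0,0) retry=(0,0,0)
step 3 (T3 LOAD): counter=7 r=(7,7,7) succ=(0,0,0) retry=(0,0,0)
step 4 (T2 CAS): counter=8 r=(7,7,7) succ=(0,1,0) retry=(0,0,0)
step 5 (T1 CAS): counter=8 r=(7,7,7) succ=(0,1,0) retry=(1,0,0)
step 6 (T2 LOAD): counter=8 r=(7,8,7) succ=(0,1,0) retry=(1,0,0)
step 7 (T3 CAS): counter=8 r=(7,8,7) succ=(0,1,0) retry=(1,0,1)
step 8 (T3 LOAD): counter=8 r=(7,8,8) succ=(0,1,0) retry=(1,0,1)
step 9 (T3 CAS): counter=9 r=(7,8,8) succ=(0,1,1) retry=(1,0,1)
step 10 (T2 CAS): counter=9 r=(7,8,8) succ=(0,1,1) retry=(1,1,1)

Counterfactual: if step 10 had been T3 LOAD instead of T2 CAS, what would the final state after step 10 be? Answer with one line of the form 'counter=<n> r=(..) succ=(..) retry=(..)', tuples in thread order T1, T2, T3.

(re-executing from step 10 with the substitution; state before step 10: counter=9 r=(7,8,8) succ=(0,1,1) retry=(1,0,1))
step 10 (T3 LOAD): counter=9 r=(7,8,9) succ=(0,1,1) retry=(1,0,1)

counter=9 r=(7,8,9) succ=(0,1,1) retry=(1,0,1)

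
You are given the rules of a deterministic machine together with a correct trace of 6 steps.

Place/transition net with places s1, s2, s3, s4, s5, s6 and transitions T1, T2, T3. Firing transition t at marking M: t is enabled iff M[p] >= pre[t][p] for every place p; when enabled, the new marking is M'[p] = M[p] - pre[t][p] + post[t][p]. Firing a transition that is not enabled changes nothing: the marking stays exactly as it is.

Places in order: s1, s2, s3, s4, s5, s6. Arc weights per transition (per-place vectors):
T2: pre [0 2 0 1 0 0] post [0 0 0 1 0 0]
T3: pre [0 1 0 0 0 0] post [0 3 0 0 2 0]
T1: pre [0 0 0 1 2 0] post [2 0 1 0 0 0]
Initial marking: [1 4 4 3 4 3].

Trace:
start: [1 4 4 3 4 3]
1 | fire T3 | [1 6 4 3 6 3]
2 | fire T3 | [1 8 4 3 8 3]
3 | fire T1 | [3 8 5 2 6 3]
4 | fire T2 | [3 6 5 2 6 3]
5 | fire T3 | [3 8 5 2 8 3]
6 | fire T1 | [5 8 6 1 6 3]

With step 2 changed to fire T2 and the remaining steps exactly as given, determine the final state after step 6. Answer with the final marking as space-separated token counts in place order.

5 4 6 1 4 3

(re-executing from step 2 with the substitution; state before step 2: [1 6 4 3 6 3])
2 | fire T2 | [1 4 4 3 6 3]
3 | fire T1 | [3 4 5 2 4 3]
4 | fire T2 | [3 2 5 2 4 3]
5 | fire T3 | [3 4 5 2 6 3]
6 | fire T1 | [5 4 6 1 4 3]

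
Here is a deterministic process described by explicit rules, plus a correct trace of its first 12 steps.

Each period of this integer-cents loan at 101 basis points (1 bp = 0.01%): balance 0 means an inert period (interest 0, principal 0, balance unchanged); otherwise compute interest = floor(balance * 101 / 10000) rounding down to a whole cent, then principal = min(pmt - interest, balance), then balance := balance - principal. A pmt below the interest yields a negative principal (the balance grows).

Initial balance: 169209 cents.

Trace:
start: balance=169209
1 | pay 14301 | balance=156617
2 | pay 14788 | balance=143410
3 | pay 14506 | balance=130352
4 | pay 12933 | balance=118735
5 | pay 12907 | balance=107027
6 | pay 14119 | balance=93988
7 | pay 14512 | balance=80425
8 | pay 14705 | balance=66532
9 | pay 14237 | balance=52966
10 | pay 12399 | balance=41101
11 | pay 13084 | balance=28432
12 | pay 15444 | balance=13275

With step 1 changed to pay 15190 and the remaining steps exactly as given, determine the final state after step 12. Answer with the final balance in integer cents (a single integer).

12282

(re-executing from step 1 with the substitution; state before step 1: balance=169209)
1 | pay 15190 | balance=155728
2 | pay 14788 | balance=142512
3 | pay 14506 | balance=129445
4 | pay 12933 | balance=117819
5 | pay 12907 | balance=106101
6 | pay 14119 | balance=93053
7 | pay 14512 | balance=79480
8 | pay 14705 | balance=65577
9 | pay 14237 | balance=52002
10 | pay 12399 | balance=40128
11 | pay 13084 | balance=27449
12 | pay 15444 | balance=12282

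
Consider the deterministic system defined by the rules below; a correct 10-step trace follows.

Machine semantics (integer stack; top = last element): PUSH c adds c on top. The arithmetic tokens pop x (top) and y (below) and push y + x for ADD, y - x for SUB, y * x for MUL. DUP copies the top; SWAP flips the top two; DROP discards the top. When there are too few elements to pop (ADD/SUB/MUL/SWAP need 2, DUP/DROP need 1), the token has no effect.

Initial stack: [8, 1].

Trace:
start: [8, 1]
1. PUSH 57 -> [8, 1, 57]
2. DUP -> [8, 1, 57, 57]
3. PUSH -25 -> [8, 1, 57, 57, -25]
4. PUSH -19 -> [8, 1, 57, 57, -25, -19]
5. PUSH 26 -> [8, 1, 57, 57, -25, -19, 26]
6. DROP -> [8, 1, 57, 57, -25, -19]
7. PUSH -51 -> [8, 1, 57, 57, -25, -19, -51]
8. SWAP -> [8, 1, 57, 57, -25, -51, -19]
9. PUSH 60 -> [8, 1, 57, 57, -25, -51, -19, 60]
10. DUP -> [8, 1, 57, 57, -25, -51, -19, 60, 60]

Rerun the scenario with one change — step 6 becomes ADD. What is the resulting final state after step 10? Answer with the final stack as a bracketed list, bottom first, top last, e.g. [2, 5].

(re-executing from step 6 with the substitution; state before step 6: [8, 1, 57, 57, -25, -19, 26])
6. ADD -> [8, 1, 57, 57, -25, 7]
7. PUSH -51 -> [8, 1, 57, 57, -25, 7, -51]
8. SWAP -> [8, 1, 57, 57, -25, -51, 7]
9. PUSH 60 -> [8, 1, 57, 57, -25, -51, 7, 60]
10. DUP -> [8, 1, 57, 57, -25, -51, 7, 60, 60]

[8, 1, 57, 57, -25, -51, 7, 60, 60]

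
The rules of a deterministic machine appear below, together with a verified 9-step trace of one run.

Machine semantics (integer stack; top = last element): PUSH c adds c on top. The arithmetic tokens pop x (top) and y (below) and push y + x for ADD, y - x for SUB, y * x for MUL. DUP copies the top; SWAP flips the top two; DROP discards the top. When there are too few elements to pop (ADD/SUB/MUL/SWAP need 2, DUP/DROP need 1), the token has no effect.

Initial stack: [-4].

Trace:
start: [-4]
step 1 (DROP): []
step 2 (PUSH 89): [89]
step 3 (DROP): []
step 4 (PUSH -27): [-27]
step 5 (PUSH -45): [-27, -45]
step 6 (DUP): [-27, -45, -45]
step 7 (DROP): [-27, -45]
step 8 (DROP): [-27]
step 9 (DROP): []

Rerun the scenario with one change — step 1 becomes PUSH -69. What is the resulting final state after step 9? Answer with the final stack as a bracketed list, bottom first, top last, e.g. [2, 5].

(re-executing from step 1 with the substitution; state before step 1: [-4])
step 1 (PUSH -69): [-4, -69]
step 2 (PUSH 89): [-4, -69, 89]
step 3 (DROP): [-4, -69]
step 4 (PUSH -27): [-4, -69, -27]
step 5 (PUSH -45): [-4, -69, -27, -45]
step 6 (DUP): [-4, -69, -27, -45, -45]
step 7 (DROP): [-4, -69, -27, -45]
step 8 (DROP): [-4, -69, -27]
step 9 (DROP): [-4, -69]

[-4, -69]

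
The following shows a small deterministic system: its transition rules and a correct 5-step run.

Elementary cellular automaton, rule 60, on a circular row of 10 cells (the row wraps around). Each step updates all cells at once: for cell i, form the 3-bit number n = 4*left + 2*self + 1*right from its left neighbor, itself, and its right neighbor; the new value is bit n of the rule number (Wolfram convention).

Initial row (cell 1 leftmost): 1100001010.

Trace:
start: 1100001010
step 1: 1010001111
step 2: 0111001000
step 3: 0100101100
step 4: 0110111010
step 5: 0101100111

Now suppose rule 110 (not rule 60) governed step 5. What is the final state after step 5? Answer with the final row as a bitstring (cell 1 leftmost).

(re-executing step 5 under rule 110; state before step 5: 0110111010)
step 5: 1111101110

1111101110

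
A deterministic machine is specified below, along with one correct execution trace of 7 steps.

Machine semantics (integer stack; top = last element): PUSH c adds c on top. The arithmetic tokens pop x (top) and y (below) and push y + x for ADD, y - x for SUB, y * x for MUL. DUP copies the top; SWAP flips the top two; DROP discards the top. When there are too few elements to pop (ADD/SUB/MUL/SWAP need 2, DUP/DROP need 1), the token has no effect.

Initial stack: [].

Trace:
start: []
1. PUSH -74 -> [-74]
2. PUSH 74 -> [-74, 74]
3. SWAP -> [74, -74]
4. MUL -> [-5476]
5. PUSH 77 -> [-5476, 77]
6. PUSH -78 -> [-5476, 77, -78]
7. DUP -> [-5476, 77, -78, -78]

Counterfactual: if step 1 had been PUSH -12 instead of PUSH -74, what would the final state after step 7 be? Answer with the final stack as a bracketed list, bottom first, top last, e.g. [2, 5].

(re-executing from step 1 with the substitution; state before step 1: [])
1. PUSH -12 -> [-12]
2. PUSH 74 -> [-12, 74]
3. SWAP -> [74, -12]
4. MUL -> [-888]
5. PUSH 77 -> [-888, 77]
6. PUSH -78 -> [-888, 77, -78]
7. DUP -> [-888, 77, -78, -78]

[-888, 77, -78, -78]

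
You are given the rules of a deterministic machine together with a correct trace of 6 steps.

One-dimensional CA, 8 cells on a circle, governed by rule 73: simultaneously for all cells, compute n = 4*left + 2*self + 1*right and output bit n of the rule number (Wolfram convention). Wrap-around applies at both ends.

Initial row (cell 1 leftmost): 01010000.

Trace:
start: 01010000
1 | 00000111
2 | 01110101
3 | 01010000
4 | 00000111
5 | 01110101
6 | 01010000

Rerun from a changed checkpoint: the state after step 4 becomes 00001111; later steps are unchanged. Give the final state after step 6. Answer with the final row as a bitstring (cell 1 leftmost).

01100000

state after step 4 := 00001111
5 | 01101001
6 | 01100000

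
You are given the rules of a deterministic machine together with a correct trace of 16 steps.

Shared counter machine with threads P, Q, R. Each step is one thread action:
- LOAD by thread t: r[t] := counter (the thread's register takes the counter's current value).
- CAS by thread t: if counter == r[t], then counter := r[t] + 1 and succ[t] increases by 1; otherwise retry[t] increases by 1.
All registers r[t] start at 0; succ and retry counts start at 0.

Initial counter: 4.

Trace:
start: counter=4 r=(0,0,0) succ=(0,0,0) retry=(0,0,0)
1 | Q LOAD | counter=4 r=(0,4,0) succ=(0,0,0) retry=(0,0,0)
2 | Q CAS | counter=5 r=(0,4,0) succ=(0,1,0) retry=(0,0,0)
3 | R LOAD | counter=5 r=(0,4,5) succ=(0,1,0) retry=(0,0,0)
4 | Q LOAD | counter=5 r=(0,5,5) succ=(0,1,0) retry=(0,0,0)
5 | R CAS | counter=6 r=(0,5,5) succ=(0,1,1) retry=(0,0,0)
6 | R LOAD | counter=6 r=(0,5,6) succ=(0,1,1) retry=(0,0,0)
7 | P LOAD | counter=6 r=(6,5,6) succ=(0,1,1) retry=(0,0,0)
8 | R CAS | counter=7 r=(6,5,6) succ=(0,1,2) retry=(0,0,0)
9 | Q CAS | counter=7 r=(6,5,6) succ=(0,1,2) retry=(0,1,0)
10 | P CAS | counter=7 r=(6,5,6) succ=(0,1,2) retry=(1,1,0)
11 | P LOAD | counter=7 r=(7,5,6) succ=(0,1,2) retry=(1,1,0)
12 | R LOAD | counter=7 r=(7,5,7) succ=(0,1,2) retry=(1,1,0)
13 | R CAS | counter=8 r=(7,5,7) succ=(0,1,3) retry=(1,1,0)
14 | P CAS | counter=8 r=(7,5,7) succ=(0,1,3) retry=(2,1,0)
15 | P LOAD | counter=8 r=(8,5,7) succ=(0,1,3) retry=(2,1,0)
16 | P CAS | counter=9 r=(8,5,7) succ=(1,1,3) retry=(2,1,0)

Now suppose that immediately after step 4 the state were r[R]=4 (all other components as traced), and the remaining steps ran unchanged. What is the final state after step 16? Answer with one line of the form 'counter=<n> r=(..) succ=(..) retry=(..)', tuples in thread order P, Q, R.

state after step 4 := counter=5 r=(0,5,4) succ=(0,1,0) retry=(0,0,0)
5 | R CAS | counter=5 r=(0,5,4) succ=(0,1,0) retry=(0,0,1)
6 | R LOAD | counter=5 r=(0,5,5) succ=(0,1,0) retry=(0,0,1)
7 | P LOAD | counter=5 r=(5,5,5) succ=(0,1,0) retry=(0,0,1)
8 | R CAS | counter=6 r=(5,5,5) succ=(0,1,1) retry=(0,0,1)
9 | Q CAS | counter=6 r=(5,5,5) succ=(0,1,1) retry=(0,1,1)
10 | P CAS | counter=6 r=(5,5,5) succ=(0,1,1) retry=(1,1,1)
11 | P LOAD | counter=6 r=(6,5,5) succ=(0,1,1) retry=(1,1,1)
12 | R LOAD | counter=6 r=(6,5,6) succ=(0,1,1) retry=(1,1,1)
13 | R CAS | counter=7 r=(6,5,6) succ=(0,1,2) retry=(1,1,1)
14 | P CAS | counter=7 r=(6,5,6) succ=(0,1,2) retry=(2,1,1)
15 | P LOAD | counter=7 r=(7,5,6) succ=(0,1,2) retry=(2,1,1)
16 | P CAS | counter=8 r=(7,5,6) succ=(1,1,2) retry=(2,1,1)

counter=8 r=(7,5,6) succ=(1,1,2) retry=(2,1,1)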